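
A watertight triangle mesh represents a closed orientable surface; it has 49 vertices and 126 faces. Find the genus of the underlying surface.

Every face is a triangle, so 2E = 3·126 = 378, giving E = 189.
χ = V − E + F = 49 − 189 + 126 = -14.
For a closed orientable surface χ = 2 − 2g, so g = (2 − (-14))/2 = 8.

8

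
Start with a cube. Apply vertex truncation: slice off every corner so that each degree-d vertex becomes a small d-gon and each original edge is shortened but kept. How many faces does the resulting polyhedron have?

14

The base solid has V = 8, E = 12, F = 6.
Truncation replaces each original edge-end by a new vertex, so V′ = 2E = 24.
Each original edge survives, and each old vertex of degree d contributes d new edges; summing degrees gives Σd = 2E, so E′ = E + 2E = 3E = 36.
Each original face survives and each original vertex becomes one new face: F′ = F + V = 14.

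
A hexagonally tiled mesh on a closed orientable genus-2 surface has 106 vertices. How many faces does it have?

χ = 2 − 2·2 = -2, and every face is a hexagon so 6F = 2E.
V − E + F = -2 with E = 6F/2 gives 106 − (6/2 − 1)·F = -2, so F = 54 and E = 162.

54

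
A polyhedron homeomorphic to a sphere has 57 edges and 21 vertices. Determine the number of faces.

38

Here V − E + F = 2.
F = 2 − V + E = 2 − 21 + 57 = 38.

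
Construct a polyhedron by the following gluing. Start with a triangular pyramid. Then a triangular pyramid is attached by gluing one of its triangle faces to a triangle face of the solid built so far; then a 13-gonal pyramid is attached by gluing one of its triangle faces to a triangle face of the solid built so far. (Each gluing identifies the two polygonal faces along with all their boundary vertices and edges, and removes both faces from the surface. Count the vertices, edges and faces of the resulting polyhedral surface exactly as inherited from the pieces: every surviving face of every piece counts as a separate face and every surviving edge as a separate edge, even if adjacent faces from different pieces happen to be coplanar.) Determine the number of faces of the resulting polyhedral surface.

A triangular pyramid: V=4, E=6, F=4.
Attach a triangular pyramid (V=4, E=6, F=4) along a 3-gon: merge 3 vertices and 3 edges, delete both glued faces → V=5, E=9, F=6.
Attach a 13-gonal pyramid (V=14, E=26, F=14) along a 3-gon: merge 3 vertices and 3 edges, delete both glued faces → V=16, E=32, F=18.
Check: V − E + F = 16 − 32 + 18 = 2.

18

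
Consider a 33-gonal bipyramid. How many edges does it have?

99

A bipyramid over an n-gon has 2n triangular faces and n + 2 vertices: V = 33 + 2 = 35, E = 3·33 = 99, F = 2·33 = 66.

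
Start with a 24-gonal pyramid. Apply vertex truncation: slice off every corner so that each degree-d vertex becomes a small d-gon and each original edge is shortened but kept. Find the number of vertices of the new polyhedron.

96

The base solid has V = 25, E = 48, F = 25.
Truncation replaces each original edge-end by a new vertex, so V′ = 2E = 96.
Each original edge survives, and each old vertex of degree d contributes d new edges; summing degrees gives Σd = 2E, so E′ = E + 2E = 3E = 144.
Each original face survives and each original vertex becomes one new face: F′ = F + V = 50.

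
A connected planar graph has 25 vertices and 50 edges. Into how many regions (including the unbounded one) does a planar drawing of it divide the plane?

Euler's formula for a connected plane graph: V − E + F = 2, so F = 2 − 25 + 50 = 27.

27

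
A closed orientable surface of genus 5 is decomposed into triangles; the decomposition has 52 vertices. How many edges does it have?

χ = 2 − 2·5 = -8, and every face is a triangle so 3F = 2E.
V − E + F = -8 with E = 3F/2 gives 52 − (3/2 − 1)·F = -8, so F = 120 and E = 180.

180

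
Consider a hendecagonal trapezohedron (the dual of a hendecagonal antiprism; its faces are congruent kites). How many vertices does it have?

The n-trapezohedron (dual of the n-antiprism) has V = 2·11 + 2 = 24, E = 4·11 = 44, F = 2·11 = 22.

24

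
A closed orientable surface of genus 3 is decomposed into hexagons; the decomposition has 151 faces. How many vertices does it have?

χ = 2 − 2·3 = -4, and every face is a hexagon so 6F = 2E.
E = 6·151/2 = 453. Then V = -4 + E − F = -4 + 453 − 151 = 298.

298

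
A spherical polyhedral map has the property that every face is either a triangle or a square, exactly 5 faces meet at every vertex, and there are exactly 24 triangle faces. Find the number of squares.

Let x be the number of squares; then F = 24 + x.
Edge–face incidences: 2E = 3·24 + 4·x = 72 + 4x.
Every vertex has degree 5, so 5V = 2E.
Euler: V − E + F = 2 ⇒ (2E)/5 − E + (24 + x) = 2.
Multiply by 10: 2·(2E) − 5·(2E) + 10·(24 + x) = 20, i.e. 240 + 10x − 3·(72 + 4x) = 20.
Collecting terms: −2x + 24 = 20, so −2x = −4, so x = 2.
Then 2E = 72 + 4·2 = 80, so E = 40, V = 2E/5 = 16, F = 24 + 2 = 26.

2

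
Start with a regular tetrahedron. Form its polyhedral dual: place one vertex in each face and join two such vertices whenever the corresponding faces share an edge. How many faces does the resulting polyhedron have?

4

The base solid has V = 4, E = 6, F = 4.
The dual swaps V and F and preserves E: V′ = F = 4, E′ = E = 6, F′ = V = 4.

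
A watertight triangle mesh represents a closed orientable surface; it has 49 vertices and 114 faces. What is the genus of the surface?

5

Every face is a triangle, so 2E = 3·114 = 342, giving E = 171.
χ = V − E + F = 49 − 171 + 114 = -8.
For a closed orientable surface χ = 2 − 2g, so g = (2 − (-8))/2 = 5.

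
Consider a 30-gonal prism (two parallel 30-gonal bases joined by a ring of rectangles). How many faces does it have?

A prism on an n-gon has two n-gon bases and n rectangular sides: V = 2·30 = 60, E = 3·30 = 90, F = 30 + 2 = 32.
Check: V − E + F = 60 − 90 + 32 = 2.

32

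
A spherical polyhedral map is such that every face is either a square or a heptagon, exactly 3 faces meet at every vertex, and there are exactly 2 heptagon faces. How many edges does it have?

Let x be the number of squares; then F = 2 + x.
Edge–face incidences: 2E = 7·2 + 4·x = 14 + 4x.
Every vertex has degree 3, so 3V = 2E.
Euler: V − E + F = 2 ⇒ (2E)/3 − E + (2 + x) = 2.
Multiply by 6: 2·(2E) − 3·(2E) + 6·(2 + x) = 12, i.e. 12 + 6x − (14 + 4x) = 12.
Collecting terms: 2x − 2 = 12, so 2x = 14, so x = 7.
Then 2E = 14 + 4·7 = 42, so E = 21, V = 2E/3 = 14, F = 2 + 7 = 9.

21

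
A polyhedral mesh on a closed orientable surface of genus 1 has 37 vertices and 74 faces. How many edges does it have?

For a closed orientable surface of genus 1, χ = 2 − 2·1 = 0.
E = V + F − (0) = 37 + 74 − (0) = 111.

111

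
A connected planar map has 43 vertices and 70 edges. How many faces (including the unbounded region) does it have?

Euler's formula for a connected plane graph: V − E + F = 2, so F = 2 − 43 + 70 = 29.

29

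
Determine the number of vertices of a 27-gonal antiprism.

54

An antiprism on an n-gon has two n-gon caps and 2n triangles: V = 2·27 = 54, E = 4·27 = 108, F = 2·27 + 2 = 56.
Check: V − E + F = 54 − 108 + 56 = 2.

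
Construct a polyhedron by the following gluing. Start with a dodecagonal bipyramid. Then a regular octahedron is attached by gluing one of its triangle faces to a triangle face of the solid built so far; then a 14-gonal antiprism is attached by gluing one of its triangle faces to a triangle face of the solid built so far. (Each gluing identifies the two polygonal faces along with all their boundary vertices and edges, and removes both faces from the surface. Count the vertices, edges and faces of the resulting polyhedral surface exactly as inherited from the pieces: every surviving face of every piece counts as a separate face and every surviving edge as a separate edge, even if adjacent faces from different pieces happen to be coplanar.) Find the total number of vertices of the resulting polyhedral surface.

42

A dodecagonal bipyramid: V=14, E=36, F=24.
Attach a regular octahedron (V=6, E=12, F=8) along a 3-gon: merge 3 vertices and 3 edges, delete both glued faces → V=17, E=45, F=30.
Attach a 14-gonal antiprism (V=28, E=56, F=30) along a 3-gon: merge 3 vertices and 3 edges, delete both glued faces → V=42, E=98, F=58.
Check: V − E + F = 42 − 98 + 58 = 2.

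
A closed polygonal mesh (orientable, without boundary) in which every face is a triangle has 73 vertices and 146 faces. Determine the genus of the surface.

1

Every face is a triangle, so 2E = 3·146 = 438, giving E = 219.
χ = V − E + F = 73 − 219 + 146 = 0.
For a closed orientable surface χ = 2 − 2g, so g = (2 − (0))/2 = 1.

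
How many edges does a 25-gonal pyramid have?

50

A pyramid on an n-gon base has one n-gon and n triangles: V = 25 + 1 = 26, E = 2·25 = 50, F = 25 + 1 = 26.
Check: V − E + F = 26 − 50 + 26 = 2.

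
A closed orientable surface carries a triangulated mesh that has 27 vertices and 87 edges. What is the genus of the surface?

Every face is a triangle and each edge borders two faces, so 3F = 2·87, giving F = 58.
χ = V − E + F = 27 − 87 + 58 = -2.
For a closed orientable surface χ = 2 − 2g, so g = (2 − (-2))/2 = 2.

2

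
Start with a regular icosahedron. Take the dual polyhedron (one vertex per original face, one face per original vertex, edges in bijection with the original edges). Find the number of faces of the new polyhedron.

The base solid has V = 12, E = 30, F = 20.
The dual swaps V and F and preserves E: V′ = F = 20, E′ = E = 30, F′ = V = 12.

12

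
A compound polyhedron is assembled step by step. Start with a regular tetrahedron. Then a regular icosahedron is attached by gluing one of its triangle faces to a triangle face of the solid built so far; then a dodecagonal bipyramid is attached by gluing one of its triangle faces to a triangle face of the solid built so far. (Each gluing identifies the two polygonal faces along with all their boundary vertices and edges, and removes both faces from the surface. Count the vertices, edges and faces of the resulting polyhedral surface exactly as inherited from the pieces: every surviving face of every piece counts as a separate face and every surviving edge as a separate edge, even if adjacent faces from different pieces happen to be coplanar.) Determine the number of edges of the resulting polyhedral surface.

66

A regular tetrahedron: V=4, E=6, F=4.
Attach a regular icosahedron (V=12, E=30, F=20) along a 3-gon: merge 3 vertices and 3 edges, delete both glued faces → V=13, E=33, F=22.
Attach a dodecagonal bipyramid (V=14, E=36, F=24) along a 3-gon: merge 3 vertices and 3 edges, delete both glued faces → V=24, E=66, F=44.
Check: V − E + F = 24 − 66 + 44 = 2.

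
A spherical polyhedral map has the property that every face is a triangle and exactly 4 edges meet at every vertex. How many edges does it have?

Each face has 3 edges and each edge borders two faces, so 2E = 3F.
Each vertex has degree 4, so 4V = 2E and hence V = 3F/4.
Euler: V − E + F = 2 ⇒ (3F/4) − (3F/2) + F = 2.
Multiply by 8: (6 − 12 + 8)F = 16, i.e. 2F = 16.
So F = 8, E = 3·8/2 = 12, V = 3·8/4 = 6.

12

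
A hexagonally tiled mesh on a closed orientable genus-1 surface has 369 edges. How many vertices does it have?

χ = 2 − 2·1 = 0, and every face is a hexagon so 6F = 2E.
F = 2E/6 = 123. Then V = 0 + E − F = 0 + 369 − 123 = 246.

246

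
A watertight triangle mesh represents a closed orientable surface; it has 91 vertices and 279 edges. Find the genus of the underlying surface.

Every face is a triangle and each edge borders two faces, so 3F = 2·279, giving F = 186.
χ = V − E + F = 91 − 279 + 186 = -2.
For a closed orientable surface χ = 2 − 2g, so g = (2 − (-2))/2 = 2.

2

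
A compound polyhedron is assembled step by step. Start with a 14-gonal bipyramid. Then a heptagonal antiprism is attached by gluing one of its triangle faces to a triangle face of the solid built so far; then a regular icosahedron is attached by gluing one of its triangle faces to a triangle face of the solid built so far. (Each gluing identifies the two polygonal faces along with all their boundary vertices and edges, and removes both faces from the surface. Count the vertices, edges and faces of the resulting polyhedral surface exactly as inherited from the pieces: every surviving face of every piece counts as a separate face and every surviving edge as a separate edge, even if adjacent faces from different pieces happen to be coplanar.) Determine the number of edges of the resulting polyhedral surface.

94

A 14-gonal bipyramid: V=16, E=42, F=28.
Attach a heptagonal antiprism (V=14, E=28, F=16) along a 3-gon: merge 3 vertices and 3 edges, delete both glued faces → V=27, E=67, F=42.
Attach a regular icosahedron (V=12, E=30, F=20) along a 3-gon: merge 3 vertices and 3 edges, delete both glued faces → V=36, E=94, F=60.
Check: V − E + F = 36 − 94 + 60 = 2.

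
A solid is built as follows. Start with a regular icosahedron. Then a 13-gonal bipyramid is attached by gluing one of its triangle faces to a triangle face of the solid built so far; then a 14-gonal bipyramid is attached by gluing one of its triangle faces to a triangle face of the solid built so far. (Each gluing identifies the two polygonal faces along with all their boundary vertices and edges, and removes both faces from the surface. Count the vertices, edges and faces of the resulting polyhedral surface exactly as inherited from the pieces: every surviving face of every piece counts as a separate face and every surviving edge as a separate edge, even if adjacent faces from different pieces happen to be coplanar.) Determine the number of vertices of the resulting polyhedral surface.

37

A regular icosahedron: V=12, E=30, F=20.
Attach a 13-gonal bipyramid (V=15, E=39, F=26) along a 3-gon: merge 3 vertices and 3 edges, delete both glued faces → V=24, E=66, F=44.
Attach a 14-gonal bipyramid (V=16, E=42, F=28) along a 3-gon: merge 3 vertices and 3 edges, delete both glued faces → V=37, E=105, F=70.
Check: V − E + F = 37 − 105 + 70 = 2.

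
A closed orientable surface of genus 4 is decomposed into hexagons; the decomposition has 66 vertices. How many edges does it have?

χ = 2 − 2·4 = -6, and every face is a hexagon so 6F = 2E.
V − E + F = -6 with E = 6F/2 gives 66 − (6/2 − 1)·F = -6, so F = 36 and E = 108.

108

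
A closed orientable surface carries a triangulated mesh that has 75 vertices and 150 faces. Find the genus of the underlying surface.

1

Every face is a triangle, so 2E = 3·150 = 450, giving E = 225.
χ = V − E + F = 75 − 225 + 150 = 0.
For a closed orientable surface χ = 2 − 2g, so g = (2 − (0))/2 = 1.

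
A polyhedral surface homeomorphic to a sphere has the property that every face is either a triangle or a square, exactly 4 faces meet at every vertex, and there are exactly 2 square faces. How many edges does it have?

Let x be the number of triangles; then F = 2 + x.
Edge–face incidences: 2E = 4·2 + 3·x = 8 + 3x.
Every vertex has degree 4, so 4V = 2E.
Euler: V − E + F = 2 ⇒ (2E)/4 − E + (2 + x) = 2.
Multiply by 8: 2·(2E) − 4·(2E) + 8·(2 + x) = 16, i.e. 16 + 8x − 2·(8 + 3x) = 16.
Collecting terms: 2x = 16, so x = 8.
Then 2E = 8 + 3·8 = 32, so E = 16, V = 2E/4 = 8, F = 2 + 8 = 10.

16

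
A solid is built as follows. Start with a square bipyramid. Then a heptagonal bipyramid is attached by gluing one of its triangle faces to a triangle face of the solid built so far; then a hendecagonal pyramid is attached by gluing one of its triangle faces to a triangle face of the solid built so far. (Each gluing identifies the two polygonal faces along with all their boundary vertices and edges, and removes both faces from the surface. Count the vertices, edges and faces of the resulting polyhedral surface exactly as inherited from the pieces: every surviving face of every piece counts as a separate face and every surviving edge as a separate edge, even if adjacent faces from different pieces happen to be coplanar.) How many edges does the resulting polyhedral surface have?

A square bipyramid: V=6, E=12, F=8.
Attach a heptagonal bipyramid (V=9, E=21, F=14) along a 3-gon: merge 3 vertices and 3 edges, delete both glued faces → V=12, E=30, F=20.
Attach a hendecagonal pyramid (V=12, E=22, F=12) along a 3-gon: merge 3 vertices and 3 edges, delete both glued faces → V=21, E=49, F=30.
Check: V − E + F = 21 − 49 + 30 = 2.

49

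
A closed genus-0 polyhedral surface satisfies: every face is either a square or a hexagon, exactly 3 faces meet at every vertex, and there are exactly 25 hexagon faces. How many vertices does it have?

Let x be the number of squares; then F = 25 + x.
Edge–face incidences: 2E = 6·25 + 4·x = 150 + 4x.
Every vertex has degree 3, so 3V = 2E.
Euler: V − E + F = 2 ⇒ (2E)/3 − E + (25 + x) = 2.
Multiply by 6: 2·(2E) − 3·(2E) + 6·(25 + x) = 12, i.e. 150 + 6x − (150 + 4x) = 12.
Collecting terms: 2x = 12, so x = 6.
Then 2E = 150 + 4·6 = 174, so E = 87, V = 2E/3 = 58, F = 25 + 6 = 31.

58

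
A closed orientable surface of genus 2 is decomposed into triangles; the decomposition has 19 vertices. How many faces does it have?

42

χ = 2 − 2·2 = -2, and every face is a triangle so 3F = 2E.
V − E + F = -2 with E = 3F/2 gives 19 − (3/2 − 1)·F = -2, so F = 42 and E = 63.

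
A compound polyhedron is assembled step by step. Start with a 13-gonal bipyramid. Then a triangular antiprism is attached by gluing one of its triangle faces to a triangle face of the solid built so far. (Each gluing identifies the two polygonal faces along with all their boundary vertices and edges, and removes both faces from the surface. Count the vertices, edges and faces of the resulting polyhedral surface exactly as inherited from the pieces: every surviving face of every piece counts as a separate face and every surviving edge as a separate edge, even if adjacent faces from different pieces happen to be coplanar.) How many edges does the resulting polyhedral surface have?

48

A 13-gonal bipyramid: V=15, E=39, F=26.
Attach a triangular antiprism (V=6, E=12, F=8) along a 3-gon: merge 3 vertices and 3 edges, delete both glued faces → V=18, E=48, F=32.
Check: V − E + F = 18 − 48 + 32 = 2.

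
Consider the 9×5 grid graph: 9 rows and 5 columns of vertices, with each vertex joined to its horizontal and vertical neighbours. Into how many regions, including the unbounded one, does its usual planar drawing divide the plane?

33

The grid has V = 9·5 = 45 vertices and E = 9·4 + 5·8 = 76 edges.
F = 2 − V + E = 2 − 45 + 76 = 33.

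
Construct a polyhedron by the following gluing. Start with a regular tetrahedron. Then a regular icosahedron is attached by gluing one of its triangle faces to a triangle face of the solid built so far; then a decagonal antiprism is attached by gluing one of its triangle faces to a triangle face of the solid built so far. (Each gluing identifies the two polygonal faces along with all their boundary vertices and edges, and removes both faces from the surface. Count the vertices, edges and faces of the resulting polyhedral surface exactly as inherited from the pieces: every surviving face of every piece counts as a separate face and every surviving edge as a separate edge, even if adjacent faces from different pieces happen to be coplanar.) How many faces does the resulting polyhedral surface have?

42

A regular tetrahedron: V=4, E=6, F=4.
Attach a regular icosahedron (V=12, E=30, F=20) along a 3-gon: merge 3 vertices and 3 edges, delete both glued faces → V=13, E=33, F=22.
Attach a decagonal antiprism (V=20, E=40, F=22) along a 3-gon: merge 3 vertices and 3 edges, delete both glued faces → V=30, E=70, F=42.
Check: V − E + F = 30 − 70 + 42 = 2.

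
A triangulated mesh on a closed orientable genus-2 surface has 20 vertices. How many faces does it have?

44

χ = 2 − 2·2 = -2, and every face is a triangle so 3F = 2E.
V − E + F = -2 with E = 3F/2 gives 20 − (3/2 − 1)·F = -2, so F = 44 and E = 66.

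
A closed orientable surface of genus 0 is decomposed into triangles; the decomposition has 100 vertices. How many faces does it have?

χ = 2 − 2·0 = 2, and every face is a triangle so 3F = 2E.
V − E + F = 2 with E = 3F/2 gives 100 − (3/2 − 1)·F = 2, so F = 196 and E = 294.

196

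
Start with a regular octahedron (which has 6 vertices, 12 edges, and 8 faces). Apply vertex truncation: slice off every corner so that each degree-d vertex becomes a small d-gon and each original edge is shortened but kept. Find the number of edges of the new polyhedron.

Truncation replaces each original edge-end by a new vertex, so V′ = 2E = 24.
Each original edge survives, and each old vertex of degree d contributes d new edges; summing degrees gives Σd = 2E, so E′ = E + 2E = 3E = 36.
Each original face survives and each original vertex becomes one new face: F′ = F + V = 14.

36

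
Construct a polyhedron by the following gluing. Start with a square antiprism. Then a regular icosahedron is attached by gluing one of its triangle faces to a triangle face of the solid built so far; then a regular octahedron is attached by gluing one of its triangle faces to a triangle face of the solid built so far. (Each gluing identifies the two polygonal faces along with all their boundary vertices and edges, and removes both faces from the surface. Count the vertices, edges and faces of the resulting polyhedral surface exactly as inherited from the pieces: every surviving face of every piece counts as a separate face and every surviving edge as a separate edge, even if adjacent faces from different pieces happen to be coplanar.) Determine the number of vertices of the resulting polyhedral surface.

A square antiprism: V=8, E=16, F=10.
Attach a regular icosahedron (V=12, E=30, F=20) along a 3-gon: merge 3 vertices and 3 edges, delete both glued faces → V=17, E=43, F=28.
Attach a regular octahedron (V=6, E=12, F=8) along a 3-gon: merge 3 vertices and 3 edges, delete both glued faces → V=20, E=52, F=34.
Check: V − E + F = 20 − 52 + 34 = 2.

20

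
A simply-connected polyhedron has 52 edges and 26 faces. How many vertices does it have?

28

Here V − E + F = 2.
V = 2 + E − F = 2 + 52 − 26 = 28.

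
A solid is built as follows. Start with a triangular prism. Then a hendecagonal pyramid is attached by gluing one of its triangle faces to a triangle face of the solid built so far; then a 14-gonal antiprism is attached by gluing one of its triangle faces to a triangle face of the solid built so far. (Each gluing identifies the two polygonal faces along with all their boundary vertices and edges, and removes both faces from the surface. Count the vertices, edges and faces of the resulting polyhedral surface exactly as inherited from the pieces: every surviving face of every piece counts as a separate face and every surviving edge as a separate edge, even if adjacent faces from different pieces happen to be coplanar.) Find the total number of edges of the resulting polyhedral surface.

81

A triangular prism: V=6, E=9, F=5.
Attach a hendecagonal pyramid (V=12, E=22, F=12) along a 3-gon: merge 3 vertices and 3 edges, delete both glued faces → V=15, E=28, F=15.
Attach a 14-gonal antiprism (V=28, E=56, F=30) along a 3-gon: merge 3 vertices and 3 edges, delete both glued faces → V=40, E=81, F=43.
Check: V − E + F = 40 − 81 + 43 = 2.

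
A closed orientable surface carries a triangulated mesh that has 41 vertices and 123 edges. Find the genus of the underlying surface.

1

Every face is a triangle and each edge borders two faces, so 3F = 2·123, giving F = 82.
χ = V − E + F = 41 − 123 + 82 = 0.
For a closed orientable surface χ = 2 − 2g, so g = (2 − (0))/2 = 1.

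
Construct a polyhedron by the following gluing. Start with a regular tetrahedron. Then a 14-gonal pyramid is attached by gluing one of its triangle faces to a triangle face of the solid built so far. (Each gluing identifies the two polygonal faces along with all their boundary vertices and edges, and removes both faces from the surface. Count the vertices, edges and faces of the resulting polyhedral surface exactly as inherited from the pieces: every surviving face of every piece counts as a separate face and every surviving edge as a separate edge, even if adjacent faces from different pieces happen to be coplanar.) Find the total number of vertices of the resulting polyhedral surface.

A regular tetrahedron: V=4, E=6, F=4.
Attach a 14-gonal pyramid (V=15, E=28, F=15) along a 3-gon: merge 3 vertices and 3 edges, delete both glued faces → V=16, E=31, F=17.
Check: V − E + F = 16 − 31 + 17 = 2.

16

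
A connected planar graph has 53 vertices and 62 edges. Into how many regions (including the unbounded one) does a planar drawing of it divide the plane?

11

Euler's formula for a connected plane graph: V − E + F = 2, so F = 2 − 53 + 62 = 11.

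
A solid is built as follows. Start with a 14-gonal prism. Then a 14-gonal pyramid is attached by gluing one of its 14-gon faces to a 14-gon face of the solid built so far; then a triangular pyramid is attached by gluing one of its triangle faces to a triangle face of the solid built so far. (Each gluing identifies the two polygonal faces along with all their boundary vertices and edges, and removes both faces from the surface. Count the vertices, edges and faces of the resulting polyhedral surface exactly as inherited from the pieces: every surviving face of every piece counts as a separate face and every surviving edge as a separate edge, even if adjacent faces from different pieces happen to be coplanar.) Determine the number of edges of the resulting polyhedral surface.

59

A 14-gonal prism: V=28, E=42, F=16.
Attach a 14-gonal pyramid (V=15, E=28, F=15) along a 14-gon: merge 14 vertices and 14 edges, delete both glued faces → V=29, E=56, F=29.
Attach a triangular pyramid (V=4, E=6, F=4) along a 3-gon: merge 3 vertices and 3 edges, delete both glued faces → V=30, E=59, F=31.
Check: V − E + F = 30 − 59 + 31 = 2.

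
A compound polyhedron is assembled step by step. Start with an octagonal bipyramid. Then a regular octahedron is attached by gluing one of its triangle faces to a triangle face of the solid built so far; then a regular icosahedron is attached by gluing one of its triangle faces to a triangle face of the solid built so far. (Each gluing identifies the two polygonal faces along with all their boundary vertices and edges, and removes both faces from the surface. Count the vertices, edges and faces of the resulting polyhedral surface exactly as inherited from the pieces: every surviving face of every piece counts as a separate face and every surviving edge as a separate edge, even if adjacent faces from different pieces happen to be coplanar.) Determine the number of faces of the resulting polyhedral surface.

An octagonal bipyramid: V=10, E=24, F=16.
Attach a regular octahedron (V=6, E=12, F=8) along a 3-gon: merge 3 vertices and 3 edges, delete both glued faces → V=13, E=33, F=22.
Attach a regular icosahedron (V=12, E=30, F=20) along a 3-gon: merge 3 vertices and 3 edges, delete both glued faces → V=22, E=60, F=40.
Check: V − E + F = 22 − 60 + 40 = 2.

40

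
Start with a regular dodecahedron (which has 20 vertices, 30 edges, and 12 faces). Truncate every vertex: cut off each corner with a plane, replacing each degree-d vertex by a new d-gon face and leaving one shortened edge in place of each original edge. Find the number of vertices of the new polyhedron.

60

Truncation replaces each original edge-end by a new vertex, so V′ = 2E = 60.
Each original edge survives, and each old vertex of degree d contributes d new edges; summing degrees gives Σd = 2E, so E′ = E + 2E = 3E = 90.
Each original face survives and each original vertex becomes one new face: F′ = F + V = 32.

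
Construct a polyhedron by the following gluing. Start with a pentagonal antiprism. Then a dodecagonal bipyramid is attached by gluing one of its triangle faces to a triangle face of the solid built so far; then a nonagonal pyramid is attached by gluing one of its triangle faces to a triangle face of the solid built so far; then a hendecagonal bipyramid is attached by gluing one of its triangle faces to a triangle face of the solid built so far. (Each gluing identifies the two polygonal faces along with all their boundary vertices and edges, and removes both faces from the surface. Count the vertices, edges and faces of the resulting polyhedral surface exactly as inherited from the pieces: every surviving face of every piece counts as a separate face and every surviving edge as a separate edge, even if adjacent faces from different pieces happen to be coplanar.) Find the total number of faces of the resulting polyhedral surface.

A pentagonal antiprism: V=10, E=20, F=12.
Attach a dodecagonal bipyramid (V=14, E=36, F=24) along a 3-gon: merge 3 vertices and 3 edges, delete both glued faces → V=21, E=53, F=34.
Attach a nonagonal pyramid (V=10, E=18, F=10) along a 3-gon: merge 3 vertices and 3 edges, delete both glued faces → V=28, E=68, F=42.
Attach a hendecagonal bipyramid (V=13, E=33, F=22) along a 3-gon: merge 3 vertices and 3 edges, delete both glued faces → V=38, E=98, F=62.
Check: V − E + F = 38 − 98 + 62 = 2.

62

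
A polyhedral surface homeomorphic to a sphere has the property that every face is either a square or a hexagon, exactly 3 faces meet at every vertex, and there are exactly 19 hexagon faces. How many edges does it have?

69

Let x be the number of squares; then F = 19 + x.
Edge–face incidences: 2E = 6·19 + 4·x = 114 + 4x.
Every vertex has degree 3, so 3V = 2E.
Euler: V − E + F = 2 ⇒ (2E)/3 − E + (19 + x) = 2.
Multiply by 6: 2·(2E) − 3·(2E) + 6·(19 + x) = 12, i.e. 114 + 6x − (114 + 4x) = 12.
Collecting terms: 2x = 12, so x = 6.
Then 2E = 114 + 4·6 = 138, so E = 69, V = 2E/3 = 46, F = 19 + 6 = 25.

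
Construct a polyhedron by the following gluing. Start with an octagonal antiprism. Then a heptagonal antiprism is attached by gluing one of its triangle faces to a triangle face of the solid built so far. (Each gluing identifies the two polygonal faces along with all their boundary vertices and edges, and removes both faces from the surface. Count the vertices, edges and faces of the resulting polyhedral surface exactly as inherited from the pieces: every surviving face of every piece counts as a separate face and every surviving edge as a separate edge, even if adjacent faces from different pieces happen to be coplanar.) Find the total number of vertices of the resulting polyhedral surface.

27

An octagonal antiprism: V=16, E=32, F=18.
Attach a heptagonal antiprism (V=14, E=28, F=16) along a 3-gon: merge 3 vertices and 3 edges, delete both glued faces → V=27, E=57, F=32.
Check: V − E + F = 27 − 57 + 32 = 2.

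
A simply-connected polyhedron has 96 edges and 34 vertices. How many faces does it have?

Here V − E + F = 2.
F = 2 − V + E = 2 − 34 + 96 = 64.

64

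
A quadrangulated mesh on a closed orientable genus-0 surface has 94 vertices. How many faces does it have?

92

χ = 2 − 2·0 = 2, and every face is a square so 4F = 2E.
V − E + F = 2 with E = 4F/2 gives 94 − (4/2 − 1)·F = 2, so F = 92 and E = 184.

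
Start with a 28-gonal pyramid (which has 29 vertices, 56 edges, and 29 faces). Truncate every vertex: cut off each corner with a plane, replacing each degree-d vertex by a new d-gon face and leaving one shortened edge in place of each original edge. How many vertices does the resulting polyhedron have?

Truncation replaces each original edge-end by a new vertex, so V′ = 2E = 112.
Each original edge survives, and each old vertex of degree d contributes d new edges; summing degrees gives Σd = 2E, so E′ = E + 2E = 3E = 168.
Each original face survives and each original vertex becomes one new face: F′ = F + V = 58.

112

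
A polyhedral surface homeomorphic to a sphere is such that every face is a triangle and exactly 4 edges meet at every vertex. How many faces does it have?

Each face has 3 edges and each edge borders two faces, so 2E = 3F.
Each vertex has degree 4, so 4V = 2E and hence V = 3F/4.
Euler: V − E + F = 2 ⇒ (3F/4) − (3F/2) + F = 2.
Multiply by 8: (6 − 12 + 8)F = 16, i.e. 2F = 16.
So F = 8, E = 3·8/2 = 12, V = 3·8/4 = 6.

8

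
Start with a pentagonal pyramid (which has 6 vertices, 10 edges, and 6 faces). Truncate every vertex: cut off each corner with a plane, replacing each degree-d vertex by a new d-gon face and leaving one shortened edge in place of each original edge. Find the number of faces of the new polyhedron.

Truncation replaces each original edge-end by a new vertex, so V′ = 2E = 20.
Each original edge survives, and each old vertex of degree d contributes d new edges; summing degrees gives Σd = 2E, so E′ = E + 2E = 3E = 30.
Each original face survives and each original vertex becomes one new face: F′ = F + V = 12.

12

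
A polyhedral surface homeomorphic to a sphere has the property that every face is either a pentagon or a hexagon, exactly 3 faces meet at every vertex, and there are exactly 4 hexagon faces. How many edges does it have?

42

Let x be the number of pentagons; then F = 4 + x.
Edge–face incidences: 2E = 6·4 + 5·x = 24 + 5x.
Every vertex has degree 3, so 3V = 2E.
Euler: V − E + F = 2 ⇒ (2E)/3 − E + (4 + x) = 2.
Multiply by 6: 2·(2E) − 3·(2E) + 6·(4 + x) = 12, i.e. 24 + 6x − (24 + 5x) = 12.
Collecting terms: x = 12.
Then 2E = 24 + 5·12 = 84, so E = 42, V = 2E/3 = 28, F = 4 + 12 = 16.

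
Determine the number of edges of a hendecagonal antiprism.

44

An antiprism on an n-gon has two n-gon caps and 2n triangles: V = 2·11 = 22, E = 4·11 = 44, F = 2·11 + 2 = 24.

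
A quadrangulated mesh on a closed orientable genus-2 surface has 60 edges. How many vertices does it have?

χ = 2 − 2·2 = -2, and every face is a square so 4F = 2E.
F = 2E/4 = 30. Then V = -2 + E − F = -2 + 60 − 30 = 28.

28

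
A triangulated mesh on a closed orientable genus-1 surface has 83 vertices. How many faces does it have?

χ = 2 − 2·1 = 0, and every face is a triangle so 3F = 2E.
V − E + F = 0 with E = 3F/2 gives 83 − (3/2 − 1)·F = 0, so F = 166 and E = 249.

166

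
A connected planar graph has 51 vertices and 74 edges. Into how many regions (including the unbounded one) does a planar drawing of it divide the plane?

25

Euler's formula for a connected plane graph: V − E + F = 2, so F = 2 − 51 + 74 = 25.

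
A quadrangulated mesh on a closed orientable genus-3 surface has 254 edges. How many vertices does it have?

123

χ = 2 − 2·3 = -4, and every face is a square so 4F = 2E.
F = 2E/4 = 127. Then V = -4 + E − F = -4 + 254 − 127 = 123.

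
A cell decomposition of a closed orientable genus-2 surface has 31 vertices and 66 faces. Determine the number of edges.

99

For a closed orientable surface of genus 2, χ = 2 − 2·2 = -2.
E = V + F − (-2) = 31 + 66 − (-2) = 99.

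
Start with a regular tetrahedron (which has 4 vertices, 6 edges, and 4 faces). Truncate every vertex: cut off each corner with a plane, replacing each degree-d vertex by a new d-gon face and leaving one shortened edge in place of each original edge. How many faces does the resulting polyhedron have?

8

Truncation replaces each original edge-end by a new vertex, so V′ = 2E = 12.
Each original edge survives, and each old vertex of degree d contributes d new edges; summing degrees gives Σd = 2E, so E′ = E + 2E = 3E = 18.
Each original face survives and each original vertex becomes one new face: F′ = F + V = 8.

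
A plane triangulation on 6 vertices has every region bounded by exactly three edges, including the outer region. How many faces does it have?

In a plane triangulation 3F = 2E and V − E + F = 2, so F = 2V − 4 = 2·6 − 4 = 8.

8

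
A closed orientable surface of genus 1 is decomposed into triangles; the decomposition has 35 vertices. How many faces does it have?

70

χ = 2 − 2·1 = 0, and every face is a triangle so 3F = 2E.
V − E + F = 0 with E = 3F/2 gives 35 − (3/2 − 1)·F = 0, so F = 70 and E = 105.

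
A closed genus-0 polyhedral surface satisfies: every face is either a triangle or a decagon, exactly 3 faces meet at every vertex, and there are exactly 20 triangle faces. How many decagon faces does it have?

12

Let x be the number of decagons; then F = 20 + x.
Edge–face incidences: 2E = 3·20 + 10·x = 60 + 10x.
Every vertex has degree 3, so 3V = 2E.
Euler: V − E + F = 2 ⇒ (2E)/3 − E + (20 + x) = 2.
Multiply by 6: 2·(2E) − 3·(2E) + 6·(20 + x) = 12, i.e. 120 + 6x − (60 + 10x) = 12.
Collecting terms: −4x + 60 = 12, so −4x = −48, so x = 12.
Then 2E = 60 + 10·12 = 180, so E = 90, V = 2E/3 = 60, F = 20 + 12 = 32.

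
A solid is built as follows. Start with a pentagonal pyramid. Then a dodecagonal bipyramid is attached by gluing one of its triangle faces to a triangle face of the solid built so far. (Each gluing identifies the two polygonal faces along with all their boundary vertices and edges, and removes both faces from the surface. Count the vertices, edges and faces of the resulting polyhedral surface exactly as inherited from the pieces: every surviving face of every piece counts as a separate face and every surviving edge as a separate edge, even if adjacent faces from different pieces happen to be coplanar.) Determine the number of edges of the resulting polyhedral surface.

43

A pentagonal pyramid: V=6, E=10, F=6.
Attach a dodecagonal bipyramid (V=14, E=36, F=24) along a 3-gon: merge 3 vertices and 3 edges, delete both glued faces → V=17, E=43, F=28.
Check: V − E + F = 17 − 43 + 28 = 2.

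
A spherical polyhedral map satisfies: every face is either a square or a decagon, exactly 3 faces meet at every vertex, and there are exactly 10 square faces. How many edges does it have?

30

Let x be the number of decagons; then F = 10 + x.
Edge–face incidences: 2E = 4·10 + 10·x = 40 + 10x.
Every vertex has degree 3, so 3V = 2E.
Euler: V − E + F = 2 ⇒ (2E)/3 − E + (10 + x) = 2.
Multiply by 6: 2·(2E) − 3·(2E) + 6·(10 + x) = 12, i.e. 60 + 6x − (40 + 10x) = 12.
Collecting terms: −4x + 20 = 12, so −4x = −8, so x = 2.
Then 2E = 40 + 10·2 = 60, so E = 30, V = 2E/3 = 20, F = 10 + 2 = 12.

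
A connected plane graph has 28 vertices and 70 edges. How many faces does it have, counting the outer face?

44

Euler's formula for a connected plane graph: V − E + F = 2, so F = 2 − 28 + 70 = 44.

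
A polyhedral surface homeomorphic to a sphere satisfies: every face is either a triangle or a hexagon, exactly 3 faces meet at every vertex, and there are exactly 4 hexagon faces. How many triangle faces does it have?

Let x be the number of triangles; then F = 4 + x.
Edge–face incidences: 2E = 6·4 + 3·x = 24 + 3x.
Every vertex has degree 3, so 3V = 2E.
Euler: V − E + F = 2 ⇒ (2E)/3 − E + (4 + x) = 2.
Multiply by 6: 2·(2E) − 3·(2E) + 6·(4 + x) = 12, i.e. 24 + 6x − (24 + 3x) = 12.
Collecting terms: 3x = 12, so x = 4.
Then 2E = 24 + 3·4 = 36, so E = 18, V = 2E/3 = 12, F = 4 + 4 = 8.

4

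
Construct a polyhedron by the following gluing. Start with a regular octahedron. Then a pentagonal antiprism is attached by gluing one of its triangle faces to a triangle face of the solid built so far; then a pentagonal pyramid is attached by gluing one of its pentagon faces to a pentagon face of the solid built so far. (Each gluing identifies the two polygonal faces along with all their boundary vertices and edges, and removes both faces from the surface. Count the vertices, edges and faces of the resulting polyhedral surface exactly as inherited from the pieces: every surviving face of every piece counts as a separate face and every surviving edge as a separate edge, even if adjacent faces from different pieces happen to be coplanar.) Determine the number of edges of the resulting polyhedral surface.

34

A regular octahedron: V=6, E=12, F=8.
Attach a pentagonal antiprism (V=10, E=20, F=12) along a 3-gon: merge 3 vertices and 3 edges, delete both glued faces → V=13, E=29, F=18.
Attach a pentagonal pyramid (V=6, E=10, F=6) along a 5-gon: merge 5 vertices and 5 edges, delete both glued faces → V=14, E=34, F=22.
Check: V − E + F = 14 − 34 + 22 = 2.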